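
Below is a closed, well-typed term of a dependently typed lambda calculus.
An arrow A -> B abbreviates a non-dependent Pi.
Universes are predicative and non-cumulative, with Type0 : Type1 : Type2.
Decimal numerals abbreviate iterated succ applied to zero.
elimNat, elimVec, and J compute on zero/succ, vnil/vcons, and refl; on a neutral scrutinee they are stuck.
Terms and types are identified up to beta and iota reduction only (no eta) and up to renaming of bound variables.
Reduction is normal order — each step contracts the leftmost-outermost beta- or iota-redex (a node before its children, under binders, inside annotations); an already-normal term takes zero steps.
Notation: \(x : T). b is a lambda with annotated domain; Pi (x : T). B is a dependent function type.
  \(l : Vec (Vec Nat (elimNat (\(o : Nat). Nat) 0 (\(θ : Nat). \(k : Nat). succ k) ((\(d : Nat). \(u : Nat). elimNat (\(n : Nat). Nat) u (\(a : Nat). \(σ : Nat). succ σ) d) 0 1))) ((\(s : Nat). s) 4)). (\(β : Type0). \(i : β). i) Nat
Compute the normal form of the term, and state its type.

resulting normal form:
  \(l : Vec (Vec Nat 1) 4). \(o : Nat). o
the term's type:
  Vec (Vec Nat 1) 4 -> Nat -> Nat
observation: 9 normal-order steps normalize the term, beginning with a beta-redex.


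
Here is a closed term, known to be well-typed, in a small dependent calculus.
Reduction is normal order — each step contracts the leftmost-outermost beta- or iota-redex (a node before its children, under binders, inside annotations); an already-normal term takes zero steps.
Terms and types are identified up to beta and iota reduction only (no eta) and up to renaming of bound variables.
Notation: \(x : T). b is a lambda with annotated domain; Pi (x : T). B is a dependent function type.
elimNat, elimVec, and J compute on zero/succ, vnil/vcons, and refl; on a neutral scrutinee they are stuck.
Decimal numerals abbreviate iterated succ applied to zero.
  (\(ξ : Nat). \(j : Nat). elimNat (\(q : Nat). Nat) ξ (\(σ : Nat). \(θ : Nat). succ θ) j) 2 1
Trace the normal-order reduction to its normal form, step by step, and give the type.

reduction (normal order):
  (\(ξ : Nat). \(j : Nat). elimNat (\(q : Nat). Nat) ξ (\(σ : Nat). \(θ : Nat). succ θ) j) 2 1
  ~> (\(ξ : Nat). elimNat (\(j : Nat). Nat) 2 (\(q : Nat). \(σ : Nat). succ σ) ξ) 1
  ~> elimNat (\(ξ : Nat). Nat) 2 (\(j : Nat). \(q : Nat). succ q) 1
  ~> (\(ξ : Nat). \(j : Nat). succ j) 0 (elimNat (\(q : Nat). Nat) 2 (\(σ : Nat). \(θ : Nat). succ θ) 0)
  ~> (\(ξ : Nat). succ ξ) (elimNat (\(j : Nat). Nat) 2 (\(q : Nat). \(σ : Nat). succ σ) 0)
  ~> succ (elimNat (\(ξ : Nat). Nat) 2 (\(j : Nat). \(q : Nat). succ q) 0)
  ~> 3
type:
  Nat


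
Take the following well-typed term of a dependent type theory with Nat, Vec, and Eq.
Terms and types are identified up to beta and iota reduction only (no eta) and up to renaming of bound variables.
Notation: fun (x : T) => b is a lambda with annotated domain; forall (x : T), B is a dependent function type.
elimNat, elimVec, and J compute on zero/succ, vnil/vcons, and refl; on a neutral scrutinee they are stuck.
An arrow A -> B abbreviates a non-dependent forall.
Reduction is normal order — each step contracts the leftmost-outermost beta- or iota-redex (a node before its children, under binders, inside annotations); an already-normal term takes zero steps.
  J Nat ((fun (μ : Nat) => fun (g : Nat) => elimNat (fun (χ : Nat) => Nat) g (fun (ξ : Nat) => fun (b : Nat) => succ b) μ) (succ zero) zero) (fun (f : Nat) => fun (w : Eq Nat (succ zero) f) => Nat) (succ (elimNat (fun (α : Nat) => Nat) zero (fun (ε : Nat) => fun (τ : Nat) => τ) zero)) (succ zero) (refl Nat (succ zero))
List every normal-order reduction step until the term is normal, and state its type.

normal-order reduction sequence:
  J Nat ((fun (μ : Nat) => fun (g : Nat) => elimNat (fun (χ : Nat) => Nat) g (fun (ξ : Nat) => fun (b : Nat) => succ b) μ) (succ zero) zero) (fun (f : Nat) => fun (w : Eq Nat (succ zero) f) => Nat) (succ (elimNat (fun (α : Nat) => Nat) zero (fun (ε : Nat) => fun (τ : Nat) => τ) zero)) (succ zero) (refl Nat (succ zero))
  ~> succ (elimNat (fun (μ : Nat) => Nat) zero (fun (g : Nat) => fun (χ : Nat) => χ) zero)
  ~> succ zero
type:
  Nat


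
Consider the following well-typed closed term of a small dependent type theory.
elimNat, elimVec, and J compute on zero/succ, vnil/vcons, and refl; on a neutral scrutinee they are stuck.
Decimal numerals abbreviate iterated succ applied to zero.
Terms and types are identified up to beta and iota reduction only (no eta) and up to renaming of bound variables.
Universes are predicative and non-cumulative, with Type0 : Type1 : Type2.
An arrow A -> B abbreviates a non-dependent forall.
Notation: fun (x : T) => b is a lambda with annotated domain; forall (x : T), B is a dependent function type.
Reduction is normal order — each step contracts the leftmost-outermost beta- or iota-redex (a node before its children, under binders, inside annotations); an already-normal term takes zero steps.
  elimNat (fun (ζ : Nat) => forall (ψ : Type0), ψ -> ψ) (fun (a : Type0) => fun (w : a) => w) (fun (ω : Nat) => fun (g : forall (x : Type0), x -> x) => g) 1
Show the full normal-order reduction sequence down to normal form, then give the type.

normal-order reduction:
  elimNat (fun (ζ : Nat) => forall (ψ : Type0), ψ -> ψ) (fun (a : Type0) => fun (w : a) => w) (fun (ω : Nat) => fun (g : forall (x : Type0), x -> x) => g) 1
  ~> (fun (ζ : Nat) => fun (ψ : forall (a : Type0), a -> a) => ψ) 0 (elimNat (fun (w : Nat) => forall (ω : Type0), ω -> ω) (fun (g : Type0) => fun (x : g) => x) (fun (e : Nat) => fun (χ : forall (q : Type0), q -> q) => χ) 0)
  ~> (fun (ζ : forall (ψ : Type0), ψ -> ψ) => ζ) (elimNat (fun (a : Nat) => forall (w : Type0), w -> w) (fun (ω : Type0) => fun (g : ω) => g) (fun (x : Nat) => fun (e : forall (χ : Type0), χ -> χ) => e) 0)
  ~> elimNat (fun (ζ : Nat) => forall (ψ : Type0), ψ -> ψ) (fun (a : Type0) => fun (w : a) => w) (fun (ω : Nat) => fun (g : forall (x : Type0), x -> x) => g) 0
  ~> fun (ζ : Type0) => fun (ψ : ζ) => ψ
type:
  forall (ζ : Type0), ζ -> ζ


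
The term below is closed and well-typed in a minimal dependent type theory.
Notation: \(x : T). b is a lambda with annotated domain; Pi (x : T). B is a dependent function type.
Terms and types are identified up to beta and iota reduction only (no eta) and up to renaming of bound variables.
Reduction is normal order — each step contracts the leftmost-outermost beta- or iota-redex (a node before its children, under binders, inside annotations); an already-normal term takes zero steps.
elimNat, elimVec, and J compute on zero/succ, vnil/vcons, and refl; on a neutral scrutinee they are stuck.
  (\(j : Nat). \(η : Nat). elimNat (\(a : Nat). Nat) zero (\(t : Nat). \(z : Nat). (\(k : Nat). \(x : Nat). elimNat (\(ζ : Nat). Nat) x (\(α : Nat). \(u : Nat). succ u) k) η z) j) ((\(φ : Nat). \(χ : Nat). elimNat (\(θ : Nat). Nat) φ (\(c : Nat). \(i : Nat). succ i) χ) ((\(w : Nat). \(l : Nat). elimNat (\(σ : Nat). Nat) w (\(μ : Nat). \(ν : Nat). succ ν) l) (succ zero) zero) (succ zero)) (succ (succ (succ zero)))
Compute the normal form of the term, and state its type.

resulting normal form:
  succ (succ (succ (succ (succ (succ zero)))))
inferred type:
  Nat
observation: 30 normal-order steps separate the term from its normal form.


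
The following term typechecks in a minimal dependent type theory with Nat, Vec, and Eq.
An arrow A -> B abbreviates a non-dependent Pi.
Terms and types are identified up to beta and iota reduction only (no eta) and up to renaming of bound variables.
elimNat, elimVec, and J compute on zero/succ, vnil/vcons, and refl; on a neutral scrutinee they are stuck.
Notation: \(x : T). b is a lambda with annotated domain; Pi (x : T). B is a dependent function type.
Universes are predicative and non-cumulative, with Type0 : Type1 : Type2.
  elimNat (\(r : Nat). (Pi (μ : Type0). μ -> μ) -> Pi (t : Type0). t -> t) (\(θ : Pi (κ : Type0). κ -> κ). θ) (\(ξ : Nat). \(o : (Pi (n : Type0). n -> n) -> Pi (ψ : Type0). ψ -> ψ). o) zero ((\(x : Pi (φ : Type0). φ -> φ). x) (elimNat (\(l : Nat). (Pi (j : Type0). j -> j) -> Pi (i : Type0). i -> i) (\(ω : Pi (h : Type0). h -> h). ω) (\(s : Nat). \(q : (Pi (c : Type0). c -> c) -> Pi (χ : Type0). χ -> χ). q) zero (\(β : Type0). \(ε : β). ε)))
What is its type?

inferred type:
  Pi (r : Type0). r -> r


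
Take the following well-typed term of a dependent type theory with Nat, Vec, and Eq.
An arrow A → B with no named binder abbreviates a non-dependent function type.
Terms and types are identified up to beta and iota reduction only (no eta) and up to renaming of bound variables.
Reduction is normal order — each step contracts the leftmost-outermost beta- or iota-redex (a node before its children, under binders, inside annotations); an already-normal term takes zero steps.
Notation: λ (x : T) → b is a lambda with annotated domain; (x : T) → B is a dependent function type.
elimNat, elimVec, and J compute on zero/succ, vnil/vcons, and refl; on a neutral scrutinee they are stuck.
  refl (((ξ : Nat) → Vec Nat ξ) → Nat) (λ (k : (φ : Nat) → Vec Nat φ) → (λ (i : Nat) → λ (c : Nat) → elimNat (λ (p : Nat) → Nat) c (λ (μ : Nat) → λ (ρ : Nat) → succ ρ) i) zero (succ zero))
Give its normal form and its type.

normal form:
  refl (((ξ : Nat) → Vec Nat ξ) → Nat) (λ (k : (φ : Nat) → Vec Nat φ) → succ zero)
the term's type:
  Eq (((ξ : Nat) → Vec Nat ξ) → Nat) (λ (k : (φ : Nat) → Vec Nat φ) → succ zero) (λ (i : (c : Nat) → Vec Nat c) → succ zero)
observation: the term reaches its normal form after 3 normal-order steps.


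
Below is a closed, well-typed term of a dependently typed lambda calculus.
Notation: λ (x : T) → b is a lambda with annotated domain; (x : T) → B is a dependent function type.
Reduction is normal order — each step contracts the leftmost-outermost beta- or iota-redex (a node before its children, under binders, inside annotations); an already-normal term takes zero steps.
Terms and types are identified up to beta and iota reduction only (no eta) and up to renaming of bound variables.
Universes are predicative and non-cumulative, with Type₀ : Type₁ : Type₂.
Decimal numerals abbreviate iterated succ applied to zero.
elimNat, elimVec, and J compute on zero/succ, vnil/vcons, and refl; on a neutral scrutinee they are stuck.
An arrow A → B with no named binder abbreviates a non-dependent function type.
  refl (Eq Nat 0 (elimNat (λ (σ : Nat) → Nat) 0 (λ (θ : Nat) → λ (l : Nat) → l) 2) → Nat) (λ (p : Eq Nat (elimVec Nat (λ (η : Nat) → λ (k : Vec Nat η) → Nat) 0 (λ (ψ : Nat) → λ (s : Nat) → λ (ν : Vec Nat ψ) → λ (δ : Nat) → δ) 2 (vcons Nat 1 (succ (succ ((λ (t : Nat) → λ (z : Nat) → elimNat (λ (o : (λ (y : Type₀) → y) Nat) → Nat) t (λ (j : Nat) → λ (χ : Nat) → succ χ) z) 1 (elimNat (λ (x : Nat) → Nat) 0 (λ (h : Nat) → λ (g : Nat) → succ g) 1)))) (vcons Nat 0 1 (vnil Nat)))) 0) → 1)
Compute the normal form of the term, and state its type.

normal form:
  refl (Eq Nat 0 0 → Nat) (λ (σ : Eq Nat 0 0) → 1)
type:
  Eq (Eq Nat 0 0 → Nat) (λ (σ : Eq Nat 0 0) → 1) (λ (θ : Eq Nat 0 0) → 1)
observation: contracting an elimNat iota-redex first, the term normalizes in 18 steps.


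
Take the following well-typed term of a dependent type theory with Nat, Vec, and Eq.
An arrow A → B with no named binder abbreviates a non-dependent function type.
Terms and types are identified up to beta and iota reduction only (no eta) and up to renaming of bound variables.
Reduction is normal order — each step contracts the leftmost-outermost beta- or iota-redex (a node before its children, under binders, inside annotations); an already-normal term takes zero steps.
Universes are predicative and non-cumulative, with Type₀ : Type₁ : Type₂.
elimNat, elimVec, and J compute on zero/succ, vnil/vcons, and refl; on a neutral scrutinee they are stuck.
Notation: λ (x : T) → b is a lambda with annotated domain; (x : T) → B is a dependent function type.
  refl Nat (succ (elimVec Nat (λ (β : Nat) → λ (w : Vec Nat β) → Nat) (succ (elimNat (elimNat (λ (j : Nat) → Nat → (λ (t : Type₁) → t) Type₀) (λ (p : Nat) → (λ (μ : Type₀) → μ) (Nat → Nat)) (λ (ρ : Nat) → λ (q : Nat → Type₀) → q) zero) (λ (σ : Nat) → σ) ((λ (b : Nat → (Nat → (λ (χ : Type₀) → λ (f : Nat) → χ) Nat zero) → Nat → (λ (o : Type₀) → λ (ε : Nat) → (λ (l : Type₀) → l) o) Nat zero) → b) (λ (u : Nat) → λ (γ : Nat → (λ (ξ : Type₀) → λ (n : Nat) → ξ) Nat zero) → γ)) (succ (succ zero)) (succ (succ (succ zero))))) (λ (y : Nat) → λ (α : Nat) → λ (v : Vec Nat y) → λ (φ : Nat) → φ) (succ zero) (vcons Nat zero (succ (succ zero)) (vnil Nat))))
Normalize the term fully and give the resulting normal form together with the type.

reduced normal form:
  refl Nat (succ (succ (succ (succ (succ zero)))))
inferred type:
  Eq Nat (succ (succ (succ (succ (succ zero))))) (succ (succ (succ (succ (succ zero)))))


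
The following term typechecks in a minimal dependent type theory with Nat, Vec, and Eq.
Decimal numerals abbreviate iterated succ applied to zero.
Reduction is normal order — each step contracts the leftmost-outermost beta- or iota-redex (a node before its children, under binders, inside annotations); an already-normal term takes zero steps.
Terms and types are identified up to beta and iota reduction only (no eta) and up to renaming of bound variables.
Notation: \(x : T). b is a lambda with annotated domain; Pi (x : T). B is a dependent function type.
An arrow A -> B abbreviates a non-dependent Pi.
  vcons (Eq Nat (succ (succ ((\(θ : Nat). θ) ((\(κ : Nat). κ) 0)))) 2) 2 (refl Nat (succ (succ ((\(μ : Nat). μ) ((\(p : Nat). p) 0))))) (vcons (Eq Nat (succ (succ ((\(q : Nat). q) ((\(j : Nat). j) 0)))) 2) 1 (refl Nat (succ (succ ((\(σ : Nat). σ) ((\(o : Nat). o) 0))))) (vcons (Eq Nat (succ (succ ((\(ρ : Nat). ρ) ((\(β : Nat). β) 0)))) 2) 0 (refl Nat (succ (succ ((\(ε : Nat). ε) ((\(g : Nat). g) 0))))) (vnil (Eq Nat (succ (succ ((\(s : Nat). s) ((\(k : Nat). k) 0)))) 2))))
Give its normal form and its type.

normal form:
  vcons (Eq Nat 2 2) 2 (refl Nat 2) (vcons (Eq Nat 2 2) 1 (refl Nat 2) (vcons (Eq Nat 2 2) 0 (refl Nat 2) (vnil (Eq Nat 2 2))))
the term's type:
  Vec (Eq Nat 2 2) 3


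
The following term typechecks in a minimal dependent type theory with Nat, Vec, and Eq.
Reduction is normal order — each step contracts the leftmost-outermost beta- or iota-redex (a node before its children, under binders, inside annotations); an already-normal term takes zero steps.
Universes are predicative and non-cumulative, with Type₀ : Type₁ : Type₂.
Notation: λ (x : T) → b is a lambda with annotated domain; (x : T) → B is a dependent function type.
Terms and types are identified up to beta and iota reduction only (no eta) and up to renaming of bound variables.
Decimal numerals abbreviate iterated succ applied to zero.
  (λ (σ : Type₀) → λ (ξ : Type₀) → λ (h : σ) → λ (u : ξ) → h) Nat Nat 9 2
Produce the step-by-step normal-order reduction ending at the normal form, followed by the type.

normal-order reduction sequence:
  (λ (σ : Type₀) → λ (ξ : Type₀) → λ (h : σ) → λ (u : ξ) → h) Nat Nat 9 2
  ~> (λ (σ : Type₀) → λ (ξ : Nat) → λ (h : σ) → ξ) Nat 9 2
  ~> (λ (σ : Nat) → λ (ξ : Nat) → σ) 9 2
  ~> (λ (σ : Nat) → 9) 2
  ~> 9
type:
  Nat


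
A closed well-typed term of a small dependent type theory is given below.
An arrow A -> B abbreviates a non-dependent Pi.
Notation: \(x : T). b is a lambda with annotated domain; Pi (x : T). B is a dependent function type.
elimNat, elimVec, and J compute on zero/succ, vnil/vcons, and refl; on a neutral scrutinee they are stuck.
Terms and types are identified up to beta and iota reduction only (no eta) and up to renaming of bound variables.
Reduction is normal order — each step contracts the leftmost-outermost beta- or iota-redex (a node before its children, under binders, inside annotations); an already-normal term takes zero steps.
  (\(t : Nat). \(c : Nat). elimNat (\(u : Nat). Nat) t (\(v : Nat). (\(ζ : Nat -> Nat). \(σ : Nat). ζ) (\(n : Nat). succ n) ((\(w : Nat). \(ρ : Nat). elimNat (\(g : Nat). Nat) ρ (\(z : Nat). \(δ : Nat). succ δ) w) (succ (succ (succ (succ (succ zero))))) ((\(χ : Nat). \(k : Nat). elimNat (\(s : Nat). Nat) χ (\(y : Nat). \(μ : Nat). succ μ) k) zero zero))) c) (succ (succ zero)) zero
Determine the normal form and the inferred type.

normal form:
  succ (succ zero)
inferred type:
  Nat
observation: the term reaches its normal form after 3 normal-order steps.


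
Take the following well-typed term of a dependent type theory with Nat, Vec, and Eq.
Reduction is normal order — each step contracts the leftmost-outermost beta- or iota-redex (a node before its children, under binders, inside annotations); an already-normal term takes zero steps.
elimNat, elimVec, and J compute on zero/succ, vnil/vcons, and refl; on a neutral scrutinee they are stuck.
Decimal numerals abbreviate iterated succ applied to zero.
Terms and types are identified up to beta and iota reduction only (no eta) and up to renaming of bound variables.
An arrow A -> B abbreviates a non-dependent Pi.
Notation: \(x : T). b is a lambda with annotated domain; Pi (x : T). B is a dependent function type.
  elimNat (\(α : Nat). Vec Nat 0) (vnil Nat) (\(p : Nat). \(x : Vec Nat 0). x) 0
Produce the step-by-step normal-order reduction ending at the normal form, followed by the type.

normal-order reduction sequence:
  elimNat (\(α : Nat). Vec Nat 0) (vnil Nat) (\(p : Nat). \(x : Vec Nat 0). x) 0
  ~> vnil Nat
the term's type:
  Vec Nat 0


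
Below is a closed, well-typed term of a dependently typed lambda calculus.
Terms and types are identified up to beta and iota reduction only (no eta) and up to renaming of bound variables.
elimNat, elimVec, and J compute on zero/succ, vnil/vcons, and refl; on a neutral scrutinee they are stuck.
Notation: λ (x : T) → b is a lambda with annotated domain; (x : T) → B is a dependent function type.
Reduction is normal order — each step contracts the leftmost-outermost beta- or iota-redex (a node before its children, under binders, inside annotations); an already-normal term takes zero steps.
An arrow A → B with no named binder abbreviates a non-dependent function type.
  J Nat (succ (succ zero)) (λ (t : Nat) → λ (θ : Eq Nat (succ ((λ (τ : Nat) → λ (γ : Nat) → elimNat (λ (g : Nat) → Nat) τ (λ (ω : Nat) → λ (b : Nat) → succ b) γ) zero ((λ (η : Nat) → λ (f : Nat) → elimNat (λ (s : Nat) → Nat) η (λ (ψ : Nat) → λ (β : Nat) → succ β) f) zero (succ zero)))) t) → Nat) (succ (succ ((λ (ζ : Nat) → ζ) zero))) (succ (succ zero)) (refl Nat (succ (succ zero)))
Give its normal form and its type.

reduced normal form:
  succ (succ zero)
type:
  Nat
observation: contracting a J iota-redex first, the term normalizes in 2 steps.


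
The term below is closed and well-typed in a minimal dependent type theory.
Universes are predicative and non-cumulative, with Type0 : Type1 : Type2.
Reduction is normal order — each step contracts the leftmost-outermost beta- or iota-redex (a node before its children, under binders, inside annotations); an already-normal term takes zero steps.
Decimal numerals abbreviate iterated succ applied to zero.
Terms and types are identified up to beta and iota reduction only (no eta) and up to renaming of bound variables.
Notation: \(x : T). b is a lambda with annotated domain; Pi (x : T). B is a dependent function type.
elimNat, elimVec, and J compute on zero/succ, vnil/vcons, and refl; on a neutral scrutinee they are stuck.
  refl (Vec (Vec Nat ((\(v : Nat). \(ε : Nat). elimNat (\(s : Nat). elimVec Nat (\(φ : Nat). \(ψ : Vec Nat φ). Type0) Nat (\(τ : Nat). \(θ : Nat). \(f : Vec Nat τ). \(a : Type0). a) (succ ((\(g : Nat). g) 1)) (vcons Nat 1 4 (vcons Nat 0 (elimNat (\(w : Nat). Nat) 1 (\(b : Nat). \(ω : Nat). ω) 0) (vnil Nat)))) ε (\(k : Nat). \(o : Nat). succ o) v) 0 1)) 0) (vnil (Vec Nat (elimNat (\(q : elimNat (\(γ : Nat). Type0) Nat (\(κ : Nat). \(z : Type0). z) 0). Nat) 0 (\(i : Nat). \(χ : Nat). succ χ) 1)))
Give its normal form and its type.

reduced normal form:
  refl (Vec (Vec Nat 1) 0) (vnil (Vec Nat 1))
inferred type:
  Eq (Vec (Vec Nat 1) 0) (vnil (Vec Nat 1)) (vnil (Vec Nat 1))
observation: the first redex contracted is a beta-redex; the normal form is reached in 7 normal-order steps.


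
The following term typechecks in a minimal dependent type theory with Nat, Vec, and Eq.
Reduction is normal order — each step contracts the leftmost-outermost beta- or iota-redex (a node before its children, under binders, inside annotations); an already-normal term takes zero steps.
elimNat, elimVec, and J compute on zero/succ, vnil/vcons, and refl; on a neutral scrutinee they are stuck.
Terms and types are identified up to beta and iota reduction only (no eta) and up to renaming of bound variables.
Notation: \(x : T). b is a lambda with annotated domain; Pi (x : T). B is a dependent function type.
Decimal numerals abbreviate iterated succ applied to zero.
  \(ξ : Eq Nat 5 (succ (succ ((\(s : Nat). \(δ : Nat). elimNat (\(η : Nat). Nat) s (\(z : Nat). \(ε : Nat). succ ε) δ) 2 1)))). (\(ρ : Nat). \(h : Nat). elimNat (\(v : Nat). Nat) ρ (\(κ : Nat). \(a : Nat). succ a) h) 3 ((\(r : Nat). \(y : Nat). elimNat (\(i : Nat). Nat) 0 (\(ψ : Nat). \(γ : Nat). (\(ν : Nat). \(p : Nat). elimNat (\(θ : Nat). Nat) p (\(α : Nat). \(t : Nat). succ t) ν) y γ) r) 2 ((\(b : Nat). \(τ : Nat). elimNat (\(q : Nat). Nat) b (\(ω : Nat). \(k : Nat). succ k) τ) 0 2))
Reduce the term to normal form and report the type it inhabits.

normal form:
  \(ξ : Eq Nat 5 5). 7
type:
  Pi (ξ : Eq Nat 5 5). Nat
observation: contracting a beta-redex first, the term normalizes in 66 steps.


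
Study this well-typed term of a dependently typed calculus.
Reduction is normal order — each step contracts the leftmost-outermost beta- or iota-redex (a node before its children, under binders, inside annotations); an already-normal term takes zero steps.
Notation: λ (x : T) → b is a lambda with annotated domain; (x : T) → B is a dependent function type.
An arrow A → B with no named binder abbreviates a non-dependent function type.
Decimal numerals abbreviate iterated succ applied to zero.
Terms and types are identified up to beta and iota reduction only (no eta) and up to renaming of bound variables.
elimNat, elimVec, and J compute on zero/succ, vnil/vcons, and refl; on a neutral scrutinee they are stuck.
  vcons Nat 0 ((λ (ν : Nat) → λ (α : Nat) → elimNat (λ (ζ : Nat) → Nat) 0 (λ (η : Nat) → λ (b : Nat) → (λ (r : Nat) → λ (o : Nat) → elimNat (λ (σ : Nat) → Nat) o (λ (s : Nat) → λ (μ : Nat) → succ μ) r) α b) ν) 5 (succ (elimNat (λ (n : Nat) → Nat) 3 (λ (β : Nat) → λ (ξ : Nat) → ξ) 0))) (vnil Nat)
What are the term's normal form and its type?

reduced normal form:
  vcons Nat 0 20 (vnil Nat)
type:
  Vec Nat 1
observation: normalization takes exactly 98 steps under the normal-order strategy.


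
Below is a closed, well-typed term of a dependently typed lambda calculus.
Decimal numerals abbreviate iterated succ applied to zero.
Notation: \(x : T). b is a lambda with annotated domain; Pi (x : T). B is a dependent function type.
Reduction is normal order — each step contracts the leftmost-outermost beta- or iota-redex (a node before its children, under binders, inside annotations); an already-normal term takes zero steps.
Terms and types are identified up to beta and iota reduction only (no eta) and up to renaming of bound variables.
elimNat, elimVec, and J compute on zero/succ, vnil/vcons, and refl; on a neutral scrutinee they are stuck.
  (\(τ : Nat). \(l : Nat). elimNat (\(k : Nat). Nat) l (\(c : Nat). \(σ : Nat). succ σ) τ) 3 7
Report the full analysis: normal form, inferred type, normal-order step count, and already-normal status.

normal form:
  10
inferred type:
  Nat
reduction steps (normal order): 12
started in normal form: no
first contracted redex: a beta-redex


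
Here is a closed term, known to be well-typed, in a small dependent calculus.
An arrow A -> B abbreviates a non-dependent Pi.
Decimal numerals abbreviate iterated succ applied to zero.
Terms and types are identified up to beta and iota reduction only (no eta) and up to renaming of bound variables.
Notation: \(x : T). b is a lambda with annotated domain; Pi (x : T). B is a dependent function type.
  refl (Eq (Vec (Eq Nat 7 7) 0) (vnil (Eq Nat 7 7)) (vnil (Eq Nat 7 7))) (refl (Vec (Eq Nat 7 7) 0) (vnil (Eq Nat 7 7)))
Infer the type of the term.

inferred type:
  Eq (Eq (Vec (Eq Nat 7 7) 0) (vnil (Eq Nat 7 7)) (vnil (Eq Nat 7 7))) (refl (Vec (Eq Nat 7 7) 0) (vnil (Eq Nat 7 7))) (refl (Vec (Eq Nat 7 7) 0) (vnil (Eq Nat 7 7)))


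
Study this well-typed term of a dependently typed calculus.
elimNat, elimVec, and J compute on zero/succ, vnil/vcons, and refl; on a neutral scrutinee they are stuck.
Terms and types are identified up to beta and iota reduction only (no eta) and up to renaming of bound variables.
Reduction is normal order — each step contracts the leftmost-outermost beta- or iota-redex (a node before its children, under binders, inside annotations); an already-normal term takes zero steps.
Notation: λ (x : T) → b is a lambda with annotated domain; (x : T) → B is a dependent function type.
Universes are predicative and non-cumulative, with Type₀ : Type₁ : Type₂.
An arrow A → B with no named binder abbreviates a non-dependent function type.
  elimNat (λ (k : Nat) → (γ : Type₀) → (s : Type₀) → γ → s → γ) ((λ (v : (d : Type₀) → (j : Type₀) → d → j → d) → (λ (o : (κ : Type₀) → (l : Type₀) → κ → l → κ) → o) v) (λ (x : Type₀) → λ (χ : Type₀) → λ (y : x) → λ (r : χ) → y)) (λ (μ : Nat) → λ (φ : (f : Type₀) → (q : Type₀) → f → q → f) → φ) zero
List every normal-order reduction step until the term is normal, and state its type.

normal-order reduction:
  elimNat (λ (k : Nat) → (γ : Type₀) → (s : Type₀) → γ → s → γ) ((λ (v : (d : Type₀) → (j : Type₀) → d → j → d) → (λ (o : (κ : Type₀) → (l : Type₀) → κ → l → κ) → o) v) (λ (x : Type₀) → λ (χ : Type₀) → λ (y : x) → λ (r : χ) → y)) (λ (μ : Nat) → λ (φ : (f : Type₀) → (q : Type₀) → f → q → f) → φ) zero
  ~> (λ (k : (γ : Type₀) → (s : Type₀) → γ → s → γ) → (λ (v : (d : Type₀) → (j : Type₀) → d → j → d) → v) k) (λ (o : Type₀) → λ (κ : Type₀) → λ (l : o) → λ (x : κ) → l)
  ~> (λ (k : (γ : Type₀) → (s : Type₀) → γ → s → γ) → k) (λ (v : Type₀) → λ (d : Type₀) → λ (j : v) → λ (o : d) → j)
  ~> λ (k : Type₀) → λ (γ : Type₀) → λ (s : k) → λ (v : γ) → s
inferred type:
  (k : Type₀) → (γ : Type₀) → k → γ → k


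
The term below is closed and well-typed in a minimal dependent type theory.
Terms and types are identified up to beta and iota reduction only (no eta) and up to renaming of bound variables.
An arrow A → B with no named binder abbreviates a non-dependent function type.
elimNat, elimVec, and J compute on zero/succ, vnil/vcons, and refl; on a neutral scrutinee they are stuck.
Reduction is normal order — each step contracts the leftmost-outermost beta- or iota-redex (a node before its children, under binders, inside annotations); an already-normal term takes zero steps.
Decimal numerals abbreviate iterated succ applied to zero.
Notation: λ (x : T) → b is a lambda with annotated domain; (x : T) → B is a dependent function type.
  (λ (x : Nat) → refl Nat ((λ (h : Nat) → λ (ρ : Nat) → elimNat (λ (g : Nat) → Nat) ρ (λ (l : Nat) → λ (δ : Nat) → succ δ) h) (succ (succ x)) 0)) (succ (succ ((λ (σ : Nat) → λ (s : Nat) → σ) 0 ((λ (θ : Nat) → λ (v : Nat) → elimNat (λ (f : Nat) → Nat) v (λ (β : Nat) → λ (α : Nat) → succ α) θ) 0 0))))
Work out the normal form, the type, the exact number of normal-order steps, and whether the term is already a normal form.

resulting normal form:
  refl Nat 4
the term's type:
  Eq Nat 4 4
steps to reach normal form (normal order): 18
term was already normal: no
first redex: a beta-redex


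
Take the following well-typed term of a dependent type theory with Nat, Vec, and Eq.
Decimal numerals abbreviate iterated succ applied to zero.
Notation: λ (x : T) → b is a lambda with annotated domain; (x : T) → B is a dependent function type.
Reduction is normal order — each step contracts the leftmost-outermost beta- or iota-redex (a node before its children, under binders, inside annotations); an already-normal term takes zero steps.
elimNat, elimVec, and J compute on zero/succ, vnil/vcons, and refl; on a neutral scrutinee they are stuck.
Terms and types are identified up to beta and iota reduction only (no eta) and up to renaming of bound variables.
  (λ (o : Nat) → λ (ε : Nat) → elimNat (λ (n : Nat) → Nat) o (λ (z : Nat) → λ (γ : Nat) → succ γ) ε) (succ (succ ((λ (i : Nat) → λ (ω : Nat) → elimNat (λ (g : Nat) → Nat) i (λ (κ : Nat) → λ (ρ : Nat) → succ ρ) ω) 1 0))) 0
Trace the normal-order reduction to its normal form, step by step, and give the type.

normal-order reduction sequence:
  (λ (o : Nat) → λ (ε : Nat) → elimNat (λ (n : Nat) → Nat) o (λ (z : Nat) → λ (γ : Nat) → succ γ) ε) (succ (succ ((λ (i : Nat) → λ (ω : Nat) → elimNat (λ (g : Nat) → Nat) i (λ (κ : Nat) → λ (ρ : Nat) → succ ρ) ω) 1 0))) 0
  ~> (λ (o : Nat) → elimNat (λ (ε : Nat) → Nat) (succ (succ ((λ (n : Nat) → λ (z : Nat) → elimNat (λ (γ : Nat) → Nat) n (λ (i : Nat) → λ (ω : Nat) → succ ω) z) 1 0))) (λ (g : Nat) → λ (κ : Nat) → succ κ) o) 0
  ~> elimNat (λ (o : Nat) → Nat) (succ (succ ((λ (ε : Nat) → λ (n : Nat) → elimNat (λ (z : Nat) → Nat) ε (λ (γ : Nat) → λ (i : Nat) → succ i) n) 1 0))) (λ (ω : Nat) → λ (g : Nat) → succ g) 0
  ~> succ (succ ((λ (o : Nat) → λ (ε : Nat) → elimNat (λ (n : Nat) → Nat) o (λ (z : Nat) → λ (γ : Nat) → succ γ) ε) 1 0))
  ~> succ (succ ((λ (o : Nat) → elimNat (λ (ε : Nat) → Nat) 1 (λ (n : Nat) → λ (z : Nat) → succ z) o) 0))
  ~> succ (succ (elimNat (λ (o : Nat) → Nat) 1 (λ (ε : Nat) → λ (n : Nat) → succ n) 0))
  ~> 3
the term's type:
  Nat


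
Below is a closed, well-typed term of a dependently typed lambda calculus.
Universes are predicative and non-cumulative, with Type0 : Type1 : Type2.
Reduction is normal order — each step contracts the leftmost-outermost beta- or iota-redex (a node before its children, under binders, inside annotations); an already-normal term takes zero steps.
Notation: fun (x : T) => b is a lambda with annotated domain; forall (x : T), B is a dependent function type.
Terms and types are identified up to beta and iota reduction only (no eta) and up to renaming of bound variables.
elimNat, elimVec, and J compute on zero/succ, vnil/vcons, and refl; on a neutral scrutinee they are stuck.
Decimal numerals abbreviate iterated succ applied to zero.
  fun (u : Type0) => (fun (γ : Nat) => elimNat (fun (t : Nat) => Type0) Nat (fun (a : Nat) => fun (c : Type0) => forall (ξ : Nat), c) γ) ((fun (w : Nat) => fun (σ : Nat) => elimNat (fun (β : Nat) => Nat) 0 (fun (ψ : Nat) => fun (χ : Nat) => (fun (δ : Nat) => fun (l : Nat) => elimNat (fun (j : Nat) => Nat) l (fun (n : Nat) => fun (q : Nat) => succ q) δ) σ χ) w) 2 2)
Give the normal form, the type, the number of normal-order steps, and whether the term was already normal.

reduced normal form:
  fun (u : Type0) => forall (γ : Nat), forall (t : Nat), forall (a : Nat), forall (c : Nat), Nat
inferred type:
  forall (u : Type0), Type0
steps to reach normal form (normal order): 41
term was already normal: no
first contracted redex: a beta-redex


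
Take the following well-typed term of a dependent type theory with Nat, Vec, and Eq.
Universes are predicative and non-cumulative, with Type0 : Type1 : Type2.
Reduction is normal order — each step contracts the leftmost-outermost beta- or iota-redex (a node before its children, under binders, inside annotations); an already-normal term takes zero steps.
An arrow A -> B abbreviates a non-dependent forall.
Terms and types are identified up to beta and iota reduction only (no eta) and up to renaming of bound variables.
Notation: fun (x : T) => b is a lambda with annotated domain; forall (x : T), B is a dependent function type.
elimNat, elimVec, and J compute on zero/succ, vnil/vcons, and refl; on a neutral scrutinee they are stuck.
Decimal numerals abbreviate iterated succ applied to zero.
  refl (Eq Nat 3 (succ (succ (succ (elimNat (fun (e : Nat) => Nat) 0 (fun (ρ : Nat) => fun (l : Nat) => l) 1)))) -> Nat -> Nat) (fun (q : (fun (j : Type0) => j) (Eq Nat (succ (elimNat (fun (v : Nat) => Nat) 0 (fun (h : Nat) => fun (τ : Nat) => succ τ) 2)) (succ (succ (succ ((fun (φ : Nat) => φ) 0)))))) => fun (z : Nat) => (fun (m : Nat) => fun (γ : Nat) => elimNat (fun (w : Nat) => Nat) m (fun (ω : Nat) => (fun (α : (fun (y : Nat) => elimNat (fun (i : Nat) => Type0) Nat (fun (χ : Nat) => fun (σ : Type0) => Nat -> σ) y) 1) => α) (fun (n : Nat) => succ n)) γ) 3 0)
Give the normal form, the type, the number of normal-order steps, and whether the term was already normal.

reduced normal form:
  refl (Eq Nat 3 3 -> Nat -> Nat) (fun (e : Eq Nat 3 3) => fun (ρ : Nat) => 3)
the term's type:
  Eq (Eq Nat 3 3 -> Nat -> Nat) (fun (e : Eq Nat 3 3) => fun (ρ : Nat) => 3) (fun (l : Eq Nat 3 3) => fun (q : Nat) => 3)
steps to reach normal form (normal order): 16
term was already normal: no
first contracted redex: an elimNat iota-redex


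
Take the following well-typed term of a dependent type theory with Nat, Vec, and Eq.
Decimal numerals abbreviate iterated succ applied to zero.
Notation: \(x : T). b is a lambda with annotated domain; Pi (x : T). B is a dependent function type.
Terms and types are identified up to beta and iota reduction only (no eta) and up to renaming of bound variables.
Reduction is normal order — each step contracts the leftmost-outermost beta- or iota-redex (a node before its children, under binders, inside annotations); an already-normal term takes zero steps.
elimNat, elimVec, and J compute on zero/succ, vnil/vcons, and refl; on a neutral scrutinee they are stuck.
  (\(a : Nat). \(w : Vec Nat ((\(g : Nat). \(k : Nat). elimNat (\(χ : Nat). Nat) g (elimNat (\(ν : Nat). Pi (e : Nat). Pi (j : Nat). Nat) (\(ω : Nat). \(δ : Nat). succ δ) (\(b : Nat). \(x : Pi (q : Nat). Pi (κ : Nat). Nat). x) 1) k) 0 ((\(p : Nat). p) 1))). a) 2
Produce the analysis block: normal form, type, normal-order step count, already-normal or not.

normal form:
  \(a : Vec Nat 1). 2
the term's type:
  Pi (a : Vec Nat 1). Nat
steps to reach normal form (normal order): 12
already normal: no
first contracted redex: a beta-redex


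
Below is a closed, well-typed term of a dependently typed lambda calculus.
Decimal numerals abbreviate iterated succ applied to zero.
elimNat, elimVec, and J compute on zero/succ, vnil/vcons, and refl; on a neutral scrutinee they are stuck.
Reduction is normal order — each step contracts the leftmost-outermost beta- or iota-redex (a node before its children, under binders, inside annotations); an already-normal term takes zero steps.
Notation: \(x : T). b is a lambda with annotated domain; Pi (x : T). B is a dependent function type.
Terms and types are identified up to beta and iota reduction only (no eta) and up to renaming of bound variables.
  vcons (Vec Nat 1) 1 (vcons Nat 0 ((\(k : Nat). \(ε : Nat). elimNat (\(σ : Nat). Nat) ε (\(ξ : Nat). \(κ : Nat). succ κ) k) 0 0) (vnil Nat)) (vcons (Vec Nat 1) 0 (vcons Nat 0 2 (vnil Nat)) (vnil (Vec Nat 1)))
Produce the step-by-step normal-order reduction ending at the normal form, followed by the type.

normal-order reduction sequence:
  vcons (Vec Nat 1) 1 (vcons Nat 0 ((\(k : Nat). \(ε : Nat). elimNat (\(σ : Nat). Nat) ε (\(ξ : Nat). \(κ : Nat). succ κ) k) 0 0) (vnil Nat)) (vcons (Vec Nat 1) 0 (vcons Nat 0 2 (vnil Nat)) (vnil (Vec Nat 1)))
  ~> vcons (Vec Nat 1) 1 (vcons Nat 0 ((\(k : Nat). elimNat (\(ε : Nat). Nat) k (\(σ : Nat). \(ξ : Nat). succ ξ) 0) 0) (vnil Nat)) (vcons (Vec Nat 1) 0 (vcons Nat 0 2 (vnil Nat)) (vnil (Vec Nat 1)))
  ~> vcons (Vec Nat 1) 1 (vcons Nat 0 (elimNat (\(k : Nat). Nat) 0 (\(ε : Nat). \(σ : Nat). succ σ) 0) (vnil Nat)) (vcons (Vec Nat 1) 0 (vcons Nat 0 2 (vnil Nat)) (vnil (Vec Nat 1)))
  ~> vcons (Vec Nat 1) 1 (vcons Nat 0 0 (vnil Nat)) (vcons (Vec Nat 1) 0 (vcons Nat 0 2 (vnil Nat)) (vnil (Vec Nat 1)))
the term's type:
  Vec (Vec Nat 1) 2


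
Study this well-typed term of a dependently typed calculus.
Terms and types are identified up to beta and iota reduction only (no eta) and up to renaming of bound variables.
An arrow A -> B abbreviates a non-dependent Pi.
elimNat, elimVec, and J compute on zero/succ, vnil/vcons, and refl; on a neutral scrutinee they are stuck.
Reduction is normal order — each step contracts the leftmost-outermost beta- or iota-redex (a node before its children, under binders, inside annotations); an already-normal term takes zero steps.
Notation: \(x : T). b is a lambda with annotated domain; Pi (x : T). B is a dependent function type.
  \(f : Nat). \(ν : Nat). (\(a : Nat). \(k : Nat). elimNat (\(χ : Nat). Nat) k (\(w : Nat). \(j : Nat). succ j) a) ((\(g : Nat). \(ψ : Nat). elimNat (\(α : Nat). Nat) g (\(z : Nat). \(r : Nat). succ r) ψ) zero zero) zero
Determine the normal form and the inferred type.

normal form:
  \(f : Nat). \(ν : Nat). zero
type:
  Nat -> Nat -> Nat
observation: the leftmost-outermost redex is a beta-redex, and normalization takes 6 steps.


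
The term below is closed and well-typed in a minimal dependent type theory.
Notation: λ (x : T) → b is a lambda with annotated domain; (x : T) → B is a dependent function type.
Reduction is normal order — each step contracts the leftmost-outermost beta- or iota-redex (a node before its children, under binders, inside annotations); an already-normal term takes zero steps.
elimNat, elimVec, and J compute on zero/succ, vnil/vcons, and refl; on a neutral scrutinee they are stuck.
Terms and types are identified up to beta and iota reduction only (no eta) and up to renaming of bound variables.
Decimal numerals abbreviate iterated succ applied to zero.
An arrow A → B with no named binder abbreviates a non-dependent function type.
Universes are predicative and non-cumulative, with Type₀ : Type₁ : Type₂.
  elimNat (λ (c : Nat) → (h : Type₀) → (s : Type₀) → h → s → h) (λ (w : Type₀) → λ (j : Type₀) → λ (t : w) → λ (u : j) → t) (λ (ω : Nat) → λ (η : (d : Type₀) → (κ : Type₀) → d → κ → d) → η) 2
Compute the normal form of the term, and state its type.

resulting normal form:
  λ (c : Type₀) → λ (h : Type₀) → λ (s : c) → λ (w : h) → s
the term's type:
  (c : Type₀) → (h : Type₀) → c → h → c


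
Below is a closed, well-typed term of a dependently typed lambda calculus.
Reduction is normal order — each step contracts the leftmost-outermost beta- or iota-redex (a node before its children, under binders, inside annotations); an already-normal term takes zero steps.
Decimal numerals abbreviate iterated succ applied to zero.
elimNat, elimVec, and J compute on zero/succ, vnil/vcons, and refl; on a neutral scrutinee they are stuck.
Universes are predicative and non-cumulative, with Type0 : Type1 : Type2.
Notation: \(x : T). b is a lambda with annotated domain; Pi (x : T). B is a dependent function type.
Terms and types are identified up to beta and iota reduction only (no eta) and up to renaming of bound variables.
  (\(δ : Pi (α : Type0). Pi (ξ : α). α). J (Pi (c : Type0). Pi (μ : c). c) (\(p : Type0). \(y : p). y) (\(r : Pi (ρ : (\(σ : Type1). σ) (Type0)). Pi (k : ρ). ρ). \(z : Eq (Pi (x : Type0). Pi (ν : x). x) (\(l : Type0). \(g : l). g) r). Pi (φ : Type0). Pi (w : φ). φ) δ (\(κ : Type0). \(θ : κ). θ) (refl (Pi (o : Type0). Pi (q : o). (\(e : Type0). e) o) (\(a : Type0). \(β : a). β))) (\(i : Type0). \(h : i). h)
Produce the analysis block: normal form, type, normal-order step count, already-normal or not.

reduced normal form:
  \(δ : Type0). \(α : δ). α
the term's type:
  Pi (δ : Type0). Pi (α : δ). δ
steps to reach normal form (normal order): 2
term was already normal: no
first contracted redex: a beta-redex
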